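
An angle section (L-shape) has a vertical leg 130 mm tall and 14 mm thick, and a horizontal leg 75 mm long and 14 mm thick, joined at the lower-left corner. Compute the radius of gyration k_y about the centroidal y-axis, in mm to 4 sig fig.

Break the section into simple shapes (no overlaps), measuring from the bottom-left corner of the bounding box.
Vertical leg: 14 × 130, A = 1 820 mm², x = 7 mm, Ī = 29726.7 mm⁴.
Horizontal leg (remainder): 61 × 14, A = 854 mm², x = 44.5 mm, Ī = 264 811 mm⁴.
Centroid: x̄ = ΣA·x / ΣA = 18.9764 mm.
Transfer each piece to the centroidal y-axis using Ī + A·d² with d = x − 18.9764:
  vertical leg: d = -11.9764 mm → contributes +290 779 mm⁴
  horizontal leg (remainder): d = 25.5236 mm → contributes +821 151 mm⁴
Total I = 1 111 930 mm⁴.
Radius of gyration: k = √(I/A) = √(1 111 930 / 2 674) = 20.3919 mm.

k_y ≈ 20.39 mm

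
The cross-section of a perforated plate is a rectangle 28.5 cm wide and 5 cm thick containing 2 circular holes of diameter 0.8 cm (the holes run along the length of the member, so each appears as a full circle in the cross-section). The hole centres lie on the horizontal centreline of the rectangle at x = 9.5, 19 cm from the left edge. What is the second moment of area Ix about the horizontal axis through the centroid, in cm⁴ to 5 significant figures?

Ix ≈ 296.83 cm⁴

Split into non-overlapping primitives; take the origin at the lower-left of the bounding box.
Plate: 28.5 × 5, A = 142.5 cm², y = 2.5 cm, Ī = 296.875 cm⁴.
Hole 1 (subtracted): ⌀0.8, A = 0.5026548 cm², y = 2.5 cm, Ī = 0.02010619 cm⁴.
Hole 2 (subtracted): ⌀0.8, A = 0.5026548 cm², y = 2.5 cm, Ī = 0.02010619 cm⁴.
By symmetry the centroid is at mid-height, ȳ = 2.5 cm.
All pieces are centred on the horizontal axis through the centroid, so I = ΣĪ (holes subtracted) = 296.8348 cm⁴.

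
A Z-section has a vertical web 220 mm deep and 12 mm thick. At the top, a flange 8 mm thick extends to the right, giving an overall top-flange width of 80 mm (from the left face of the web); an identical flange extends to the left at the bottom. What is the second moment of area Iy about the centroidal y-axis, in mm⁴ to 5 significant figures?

Iy ≈ 2.1917 × 10⁶ mm⁴

Break the section into simple shapes (no overlaps), measuring from the bottom-left corner of the bounding box.
Web: 12 × 220, A = 2 640 mm², x = 74 mm, Ī = 31 680 mm⁴.
Top flange (beyond web): 68 × 8, A = 544 mm², x = 114 mm, Ī = 209621.3 mm⁴.
Bottom flange (beyond web): 68 × 8, A = 544 mm², x = 34 mm, Ī = 209621.3 mm⁴.
Centroid: x̄ = ΣA·x / ΣA = 74 mm.
Transfer each piece to the centroidal y-axis using Ī + A·d² with d = x − 74:
  web: d = 0 mm → contributes +31 680 mm⁴
  top flange (beyond web): d = 40 mm → contributes +1 080 021 mm⁴
  bottom flange (beyond web): d = -40 mm → contributes +1 080 021 mm⁴
Total I = 2 191 723 mm⁴.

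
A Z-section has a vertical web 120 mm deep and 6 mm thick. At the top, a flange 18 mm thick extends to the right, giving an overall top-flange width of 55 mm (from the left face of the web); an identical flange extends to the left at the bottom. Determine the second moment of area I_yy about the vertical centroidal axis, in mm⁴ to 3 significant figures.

I_yy ≈ 1.69 × 10⁶ mm⁴

Treat the section as a set of non-overlapping primitives; coordinates are from the bounding-box lower-left.
Web: 6 × 120, A = 720 mm², x = 52 mm, Ī = 2 160 mm⁴.
Top flange (beyond web): 49 × 18, A = 882 mm², x = 79.5 mm, Ī = 176 474 mm⁴.
Bottom flange (beyond web): 49 × 18, A = 882 mm², x = 24.5 mm, Ī = 176 474 mm⁴.
Centroid: x̄ = ΣA·x / ΣA = 52 mm.
Transfer each piece to the vertical centroidal axis using Ī + A·d² with d = x − 52:
  web: d = 0 mm → contributes +2 160 mm⁴
  top flange (beyond web): d = 27.5 mm → contributes +843 486 mm⁴
  bottom flange (beyond web): d = -27.5 mm → contributes +843 486 mm⁴
Total I = 1 689 132 mm⁴.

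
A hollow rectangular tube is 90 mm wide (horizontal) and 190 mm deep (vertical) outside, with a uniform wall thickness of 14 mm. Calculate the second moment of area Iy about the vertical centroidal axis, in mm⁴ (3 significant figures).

Treat the section as a set of non-overlapping primitives; coordinates are from the bounding-box lower-left.
Outer rectangle: 90 × 190, A = 17 100 mm², x = 45 mm, Ī = 11 542 500 mm⁴.
Inner void (subtracted): 62 × 162, A = 10 044 mm², x = 45 mm, Ī = 3 217 428 mm⁴.
By symmetry the centroid is at mid-width, x̄ = 45 mm.
All pieces are centred on the vertical centroidal axis, so I = ΣĪ (holes subtracted) = 8 325 072 mm⁴.

Iy ≈ 8.33 × 10⁶ mm⁴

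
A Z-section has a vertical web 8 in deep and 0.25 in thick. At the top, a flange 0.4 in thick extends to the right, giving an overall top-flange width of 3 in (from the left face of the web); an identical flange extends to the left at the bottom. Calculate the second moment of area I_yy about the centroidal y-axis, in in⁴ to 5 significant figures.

Treat the section as a set of non-overlapping primitives; coordinates are from the bounding-box lower-left.
Web: 0.25 × 8, A = 2 in², x = 2.875 in, Ī = 0.01041667 in⁴.
Top flange (beyond web): 2.75 × 0.4, A = 1.1 in², x = 4.375 in, Ī = 0.6932292 in⁴.
Bottom flange (beyond web): 2.75 × 0.4, A = 1.1 in², x = 1.375 in, Ī = 0.6932292 in⁴.
Centroid: x̄ = ΣA·x / ΣA = 2.875 in.
Transfer each piece to the centroidal y-axis using Ī + A·d² with d = x − 2.875:
  web: d = 0 in → contributes +0.01041667 in⁴
  top flange (beyond web): d = 1.5 in → contributes +3.168229 in⁴
  bottom flange (beyond web): d = -1.5 in → contributes +3.168229 in⁴
Total I = 6.346875 in⁴.

I_yy ≈ 6.3469 in⁴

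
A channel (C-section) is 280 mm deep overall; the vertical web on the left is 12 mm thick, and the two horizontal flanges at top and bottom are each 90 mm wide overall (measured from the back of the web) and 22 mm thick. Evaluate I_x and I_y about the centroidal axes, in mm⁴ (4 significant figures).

Break the section into simple shapes (no overlaps), measuring from the bottom-left corner of the bounding box.
Web: 12 × 280, A = 3 360 mm², y = 140 mm, Ī = 21 952 000 mm⁴.
Top flange (beyond web): 78 × 22, A = 1 716 mm², y = 269 mm, Ī = 69 212 mm⁴.
Bottom flange (beyond web): 78 × 22, A = 1 716 mm², y = 11 mm, Ī = 69 212 mm⁴.
By symmetry the centroid is at mid-height, ȳ = 140 mm.
Transfer each piece to the centroidal x-axis using Ī + A·d² with d = y − 140:
  web: d = 0 mm → contributes +21 952 000 mm⁴
  top flange (beyond web): d = 129 mm → contributes +28 625 168 mm⁴
  bottom flange (beyond web): d = -129 mm → contributes +28 625 168 mm⁴
Total I = 79 202 336 mm⁴.
For the y-axis: x̄ = 28.7385 mm.
Repeating about the centroidal y-axis gives I_y = 5 218 408 mm⁴.

I_x ≈ 7.920 × 10⁷ mm⁴, I_y ≈ 5.218 × 10⁶ mm⁴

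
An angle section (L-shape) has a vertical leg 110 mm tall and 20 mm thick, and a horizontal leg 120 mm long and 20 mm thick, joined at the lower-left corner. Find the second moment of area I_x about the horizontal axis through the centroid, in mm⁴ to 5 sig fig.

Decompose the section into non-overlapping parts with the origin at the bottom-left of its bounding rectangle.
Vertical leg: 20 × 110, A = 2 200 mm², y = 55 mm, Ī = 2 218 333 mm⁴.
Horizontal leg (remainder): 100 × 20, A = 2 000 mm², y = 10 mm, Ī = 66666.67 mm⁴.
Centroid: ȳ = ΣA·y / ΣA = 33.57143 mm.
Transfer each piece to the horizontal axis through the centroid using Ī + A·d² with d = y − 33.57143:
  vertical leg: d = 21.42857 mm → contributes +3 228 537 mm⁴
  horizontal leg (remainder): d = -23.57143 mm → contributes +1 177 891 mm⁴
Total I = 4 406 429 mm⁴.

I_x ≈ 4.4064 × 10⁶ mm⁴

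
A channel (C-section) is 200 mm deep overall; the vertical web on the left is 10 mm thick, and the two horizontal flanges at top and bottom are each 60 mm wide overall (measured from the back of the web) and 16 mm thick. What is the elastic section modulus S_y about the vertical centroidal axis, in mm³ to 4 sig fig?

Break the section into simple shapes (no overlaps), measuring from the bottom-left corner of the bounding box.
Web: 10 × 200, A = 2 000 mm², x = 5 mm, Ī = 16666.7 mm⁴.
Top flange (beyond web): 50 × 16, A = 800 mm², x = 35 mm, Ī = 166 667 mm⁴.
Bottom flange (beyond web): 50 × 16, A = 800 mm², x = 35 mm, Ī = 166 667 mm⁴.
Centroid: x̄ = ΣA·x / ΣA = 18.3333 mm.
Transfer each piece to the vertical centroidal axis using Ī + A·d² with d = x − 18.3333:
  web: d = -13.3333 mm → contributes +372 222 mm⁴
  top flange (beyond web): d = 16.6667 mm → contributes +388 889 mm⁴
  bottom flange (beyond web): d = 16.6667 mm → contributes +388 889 mm⁴
Total I = 1 150 000 mm⁴.
Extreme fibre distance c = 41.6667 mm; S = I/c = 27 600 mm³.

S_y ≈ 2.760 × 10⁴ mm³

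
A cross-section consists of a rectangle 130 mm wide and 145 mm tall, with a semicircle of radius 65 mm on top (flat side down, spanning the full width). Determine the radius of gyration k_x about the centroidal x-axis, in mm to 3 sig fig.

k_x ≈ 57.5 mm

Decompose the section into non-overlapping parts with the origin at the bottom-left of its bounding rectangle.
Rectangular body: 130 × 145, A = 18 850 mm², y = 72.5 mm, Ī = 33 026 771 mm⁴.
Semicircular cap: semicircle r = 65, A = 6636.6 mm², y = 172.59 mm, Ī = 1 959 230 mm⁴.
Centroid: ȳ = ΣA·y / ΣA = 98.562 mm.
Transfer each piece to the centroidal x-axis using Ī + A·d² with d = y − 98.562:
  rectangular body: d = -26.062 mm → contributes +45 830 437 mm⁴
  semicircular cap: d = 74.025 mm → contributes +38 325 529 mm⁴
Total I = 84 155 966 mm⁴.
Radius of gyration: k = √(I/A) = √(84 155 966 / 25 487) = 57.463 mm.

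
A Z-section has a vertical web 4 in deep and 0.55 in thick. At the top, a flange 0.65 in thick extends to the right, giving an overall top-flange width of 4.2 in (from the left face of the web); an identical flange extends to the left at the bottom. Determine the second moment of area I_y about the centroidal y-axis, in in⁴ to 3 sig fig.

I_y ≈ 26.2 in⁴

Treat the section as a set of non-overlapping primitives; coordinates are from the bounding-box lower-left.
Web: 0.55 × 4, A = 2.2 in², x = 3.925 in, Ī = 0.055458 in⁴.
Top flange (beyond web): 3.65 × 0.65, A = 2.3725 in², x = 6.025 in, Ī = 2.634 in⁴.
Bottom flange (beyond web): 3.65 × 0.65, A = 2.3725 in², x = 1.825 in, Ī = 2.634 in⁴.
Centroid: x̄ = ΣA·x / ΣA = 3.925 in.
Transfer each piece to the centroidal y-axis using Ī + A·d² with d = x − 3.925:
  web: d = 0 in → contributes +0.055458 in⁴
  top flange (beyond web): d = 2.1 in → contributes +13.097 in⁴
  bottom flange (beyond web): d = -2.1 in → contributes +13.097 in⁴
Total I = 26.249 in⁴.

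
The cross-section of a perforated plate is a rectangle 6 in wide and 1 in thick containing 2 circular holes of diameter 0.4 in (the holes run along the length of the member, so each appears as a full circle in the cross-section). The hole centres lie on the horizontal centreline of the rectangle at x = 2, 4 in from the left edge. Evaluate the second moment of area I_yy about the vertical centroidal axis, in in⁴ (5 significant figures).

I_yy ≈ 17.746 in⁴

Treat the section as a set of non-overlapping primitives; coordinates are from the bounding-box lower-left.
Plate: 6 × 1, A = 6 in², x = 3 in, Ī = 18 in⁴.
Hole 1 (subtracted): ⌀0.4, A = 0.1256637 in², x = 2 in, Ī = 0.001256637 in⁴.
Hole 2 (subtracted): ⌀0.4, A = 0.1256637 in², x = 4 in, Ī = 0.001256637 in⁴.
By symmetry the centroid is at mid-width, x̄ = 3 in.
Transfer each piece to the vertical centroidal axis using Ī + A·d² with d = x − 3:
  plate: d = 0 in → contributes +18 in⁴
  hole 1: d = -1 in → contributes −0.1269203 in⁴
  hole 2: d = 1 in → contributes −0.1269203 in⁴
Total I = 17.74616 in⁴.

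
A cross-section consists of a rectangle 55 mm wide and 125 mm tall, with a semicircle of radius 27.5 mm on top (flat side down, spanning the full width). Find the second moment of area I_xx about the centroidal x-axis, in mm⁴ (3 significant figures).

Break the section into simple shapes (no overlaps), measuring from the bottom-left corner of the bounding box.
Rectangular body: 55 × 125, A = 6 875 mm², y = 62.5 mm, Ī = 8 951 823 mm⁴.
Semicircular cap: semicircle r = 27.5, A = 1187.9 mm², y = 136.67 mm, Ī = 62 772 mm⁴.
Centroid: ȳ = ΣA·y / ΣA = 73.428 mm.
Transfer each piece to the centroidal x-axis using Ī + A·d² with d = y − 73.428:
  rectangular body: d = -10.928 mm → contributes +9 772 801 mm⁴
  semicircular cap: d = 63.244 mm → contributes +4 814 144 mm⁴
Total I = 14 586 945 mm⁴.

I_xx ≈ 1.46 × 10⁷ mm⁴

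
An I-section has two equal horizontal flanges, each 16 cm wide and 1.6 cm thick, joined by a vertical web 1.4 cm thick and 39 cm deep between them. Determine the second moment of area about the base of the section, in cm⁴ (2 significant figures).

Split into non-overlapping primitives; take the origin at the lower-left of the bounding box.
Bottom flange: 16 × 1.6, A = 25.6 cm², y = 0.8 cm, Ī = 5.461 cm⁴.
Web: 1.4 × 39, A = 54.6 cm², y = 21.1 cm, Ī = 6 921 cm⁴.
Top flange: 16 × 1.6, A = 25.6 cm², y = 41.4 cm, Ī = 5.461 cm⁴.
Transfer each piece to the bottom edge using Ī + A·d² with d = y − 0:
  bottom flange: d = 0.8 cm → contributes +21.85 cm⁴
  web: d = 21.1 cm → contributes +31 229 cm⁴
  top flange: d = 41.4 cm → contributes +43 883 cm⁴
Total I = 75 134 cm⁴.

I_base ≈ 7.5 × 10⁴ cm⁴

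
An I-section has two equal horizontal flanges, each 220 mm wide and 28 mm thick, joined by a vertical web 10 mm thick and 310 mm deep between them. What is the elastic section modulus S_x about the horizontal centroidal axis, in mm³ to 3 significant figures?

Treat the section as a set of non-overlapping primitives; coordinates are from the bounding-box lower-left.
Bottom flange: 220 × 28, A = 6 160 mm², y = 14 mm, Ī = 402 453 mm⁴.
Web: 10 × 310, A = 3 100 mm², y = 183 mm, Ī = 24 825 833 mm⁴.
Top flange: 220 × 28, A = 6 160 mm², y = 352 mm, Ī = 402 453 mm⁴.
By symmetry the centroid is at mid-height, ȳ = 183 mm.
Transfer each piece to the horizontal centroidal axis using Ī + A·d² with d = y − 183:
  bottom flange: d = -169 mm → contributes +176 338 213 mm⁴
  web: d = 0 mm → contributes +24 825 833 mm⁴
  top flange: d = 169 mm → contributes +176 338 213 mm⁴
Total I = 377 502 260 mm⁴.
Extreme fibre distance c = 183 mm; S = I/c = 2 062 854 mm³.

S_x ≈ 2.06 × 10⁶ mm³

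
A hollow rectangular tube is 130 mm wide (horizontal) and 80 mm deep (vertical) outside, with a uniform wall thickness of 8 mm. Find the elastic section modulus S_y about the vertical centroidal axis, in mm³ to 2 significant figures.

Treat the section as a set of non-overlapping primitives; coordinates are from the bounding-box lower-left.
Outer rectangle: 130 × 80, A = 10 400 mm², x = 65 mm, Ī = 14 646 667 mm⁴.
Inner void (subtracted): 114 × 64, A = 7 296 mm², x = 65 mm, Ī = 7 901 568 mm⁴.
By symmetry the centroid is at mid-width, x̄ = 65 mm.
All pieces are centred on the vertical centroidal axis, so I = ΣĪ (holes subtracted) = 6 745 099 mm⁴.
Extreme fibre distance c = 65 mm; S = I/c = 103 771 mm³.

S_y ≈ 1.0 × 10⁵ mm³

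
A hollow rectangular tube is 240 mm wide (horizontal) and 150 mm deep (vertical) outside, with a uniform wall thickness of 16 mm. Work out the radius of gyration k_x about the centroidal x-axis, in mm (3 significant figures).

Treat the section as a set of non-overlapping primitives; coordinates are from the bounding-box lower-left.
Outer rectangle: 240 × 150, A = 36 000 mm², y = 75 mm, Ī = 67 500 000 mm⁴.
Inner void (subtracted): 208 × 118, A = 24 544 mm², y = 75 mm, Ī = 28 479 221 mm⁴.
By symmetry the centroid is at mid-height, ȳ = 75 mm.
All pieces are centred on the centroidal x-axis, so I = ΣĪ (holes subtracted) = 39 020 779 mm⁴.
Radius of gyration: k = √(I/A) = √(39 020 779 / 11 456) = 58.362 mm.

k_x ≈ 58.4 mm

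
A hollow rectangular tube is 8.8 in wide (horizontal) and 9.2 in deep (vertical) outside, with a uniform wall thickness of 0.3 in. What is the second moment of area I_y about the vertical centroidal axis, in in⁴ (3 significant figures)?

Treat the section as a set of non-overlapping primitives; coordinates are from the bounding-box lower-left.
Outer rectangle: 8.8 × 9.2, A = 80.96 in², x = 4.4 in, Ī = 522.46 in⁴.
Inner void (subtracted): 8.2 × 8.6, A = 70.52 in², x = 4.4 in, Ī = 395.15 in⁴.
By symmetry the centroid is at mid-width, x̄ = 4.4 in.
All pieces are centred on the vertical centroidal axis, so I = ΣĪ (holes subtracted) = 127.31 in⁴.

I_y ≈ 127 in⁴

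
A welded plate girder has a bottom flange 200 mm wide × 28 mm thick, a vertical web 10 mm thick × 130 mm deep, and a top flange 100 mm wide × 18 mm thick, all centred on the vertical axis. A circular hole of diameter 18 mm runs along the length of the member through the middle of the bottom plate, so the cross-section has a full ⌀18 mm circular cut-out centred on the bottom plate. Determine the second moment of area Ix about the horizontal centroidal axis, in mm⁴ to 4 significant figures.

Ix ≈ 3.556 × 10⁷ mm⁴

Break the section into simple shapes (no overlaps), measuring from the bottom-left corner of the bounding box.
Bottom plate: 200 × 28, A = 5 600 mm², y = 14 mm, Ī = 365 867 mm⁴.
Web plate: 10 × 130, A = 1 300 mm², y = 93 mm, Ī = 1 830 833 mm⁴.
Top plate: 100 × 18, A = 1 800 mm², y = 167 mm, Ī = 48 600 mm⁴.
Hole (subtracted): ⌀18, A = 254.469 mm², y = 14 mm, Ī = 5 153 mm⁴.
Centroid: ȳ = ΣA·y / ΣA = 58.7692 mm.
Transfer each piece to the horizontal centroidal axis using Ī + A·d² with d = y − 58.7692:
  bottom plate: d = -44.7692 mm → contributes +11 589 862 mm⁴
  web plate: d = 34.2308 mm → contributes +3 354 102 mm⁴
  top plate: d = 108.231 mm → contributes +21 133 616 mm⁴
  hole: d = -44.7692 mm → contributes −515 181 mm⁴
Total I = 35 562 398 mm⁴.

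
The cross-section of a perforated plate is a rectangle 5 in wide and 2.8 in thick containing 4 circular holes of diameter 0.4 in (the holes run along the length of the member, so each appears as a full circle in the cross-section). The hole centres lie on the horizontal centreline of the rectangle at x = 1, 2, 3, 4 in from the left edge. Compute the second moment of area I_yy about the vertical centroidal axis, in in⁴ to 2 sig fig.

I_yy ≈ 29 in⁴

Break the section into simple shapes (no overlaps), measuring from the bottom-left corner of the bounding box.
Plate: 5 × 2.8, A = 14 in², x = 2.5 in, Ī = 29.17 in⁴.
Hole 1 (subtracted): ⌀0.4, A = 0.1257 in², x = 1 in, Ī = 0.001257 in⁴.
Hole 2 (subtracted): ⌀0.4, A = 0.1257 in², x = 2 in, Ī = 0.001257 in⁴.
Hole 3 (subtracted): ⌀0.4, A = 0.1257 in², x = 3 in, Ī = 0.001257 in⁴.
Hole 4 (subtracted): ⌀0.4, A = 0.1257 in², x = 4 in, Ī = 0.001257 in⁴.
By symmetry the centroid is at mid-width, x̄ = 2.5 in.
Transfer each piece to the vertical centroidal axis using Ī + A·d² with d = x − 2.5:
  plate: d = 0 in → contributes +29.17 in⁴
  hole 1: d = -1.5 in → contributes −0.284 in⁴
  hole 2: d = -0.5 in → contributes −0.03267 in⁴
  hole 3: d = 0.5 in → contributes −0.03267 in⁴
  hole 4: d = 1.5 in → contributes −0.284 in⁴
Total I = 28.53 in⁴.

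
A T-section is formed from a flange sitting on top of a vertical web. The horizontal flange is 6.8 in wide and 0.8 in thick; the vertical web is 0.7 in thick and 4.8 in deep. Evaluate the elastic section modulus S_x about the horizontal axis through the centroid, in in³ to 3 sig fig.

Break the section into simple shapes (no overlaps), measuring from the bottom-left corner of the bounding box.
Flange: 6.8 × 0.8, A = 5.44 in², y = 5.2 in, Ī = 0.29013 in⁴.
Web: 0.7 × 4.8, A = 3.36 in², y = 2.4 in, Ī = 6.4512 in⁴.
Centroid: ȳ = ΣA·y / ΣA = 4.1309 in.
Transfer each piece to the horizontal axis through the centroid using Ī + A·d² with d = y − 4.1309:
  flange: d = 1.0691 in → contributes +6.5078 in⁴
  web: d = -1.7309 in → contributes +16.518 in⁴
Total I = 23.026 in⁴.
Extreme fibre distance c = 4.1309 in; S = I/c = 5.574 in³.

S_x ≈ 5.57 in³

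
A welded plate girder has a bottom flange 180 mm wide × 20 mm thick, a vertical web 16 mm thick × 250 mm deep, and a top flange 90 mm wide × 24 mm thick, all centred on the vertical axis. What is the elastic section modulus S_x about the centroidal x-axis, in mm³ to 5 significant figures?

S_x ≈ 7.3308 × 10⁵ mm³

Treat the section as a set of non-overlapping primitives; coordinates are from the bounding-box lower-left.
Bottom plate: 180 × 20, A = 3 600 mm², y = 10 mm, Ī = 120 000 mm⁴.
Web plate: 16 × 250, A = 4 000 mm², y = 145 mm, Ī = 20 833 333 mm⁴.
Top plate: 90 × 24, A = 2 160 mm², y = 282 mm, Ī = 103 680 mm⁴.
Centroid: ȳ = ΣA·y / ΣA = 125.5246 mm.
Transfer each piece to the centroidal x-axis using Ī + A·d² with d = y − 125.5246:
  bottom plate: d = -115.5246 mm → contributes +48 165 351 mm⁴
  web plate: d = 19.47541 mm → contributes +22 350 500 mm⁴
  top plate: d = 156.4754 mm → contributes +52 990 316 mm⁴
Total I = 123 506 167 mm⁴.
Extreme fibre distance c = 168.4754 mm; S = I/c = 733081.3 mm³.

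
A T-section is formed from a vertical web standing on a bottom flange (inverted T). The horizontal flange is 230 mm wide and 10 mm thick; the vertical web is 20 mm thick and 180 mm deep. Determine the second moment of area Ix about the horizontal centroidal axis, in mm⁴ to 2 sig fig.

Break the section into simple shapes (no overlaps), measuring from the bottom-left corner of the bounding box.
Flange: 230 × 10, A = 2 300 mm², y = 5 mm, Ī = 19 167 mm⁴.
Web: 20 × 180, A = 3 600 mm², y = 100 mm, Ī = 9 720 000 mm⁴.
Centroid: ȳ = ΣA·y / ΣA = 62.97 mm.
Transfer each piece to the horizontal centroidal axis using Ī + A·d² with d = y − 62.97:
  flange: d = -57.97 mm → contributes +7 747 325 mm⁴
  web: d = 37.03 mm → contributes +14 657 435 mm⁴
Total I = 22 404 760 mm⁴.

Ix ≈ 2.2 × 10⁷ mm⁴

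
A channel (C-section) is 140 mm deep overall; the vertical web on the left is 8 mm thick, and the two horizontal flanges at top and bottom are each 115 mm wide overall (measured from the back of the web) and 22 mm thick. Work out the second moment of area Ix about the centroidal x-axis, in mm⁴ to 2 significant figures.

Ix ≈ 1.8 × 10⁷ mm⁴

Decompose the section into non-overlapping parts with the origin at the bottom-left of its bounding rectangle.
Web: 8 × 140, A = 1 120 mm², y = 70 mm, Ī = 1 829 333 mm⁴.
Top flange (beyond web): 107 × 22, A = 2 354 mm², y = 129 mm, Ī = 94 945 mm⁴.
Bottom flange (beyond web): 107 × 22, A = 2 354 mm², y = 11 mm, Ī = 94 945 mm⁴.
By symmetry the centroid is at mid-height, ȳ = 70 mm.
Transfer each piece to the centroidal x-axis using Ī + A·d² with d = y − 70:
  web: d = 0 mm → contributes +1 829 333 mm⁴
  top flange (beyond web): d = 59 mm → contributes +8 289 219 mm⁴
  bottom flange (beyond web): d = -59 mm → contributes +8 289 219 mm⁴
Total I = 18 407 771 mm⁴.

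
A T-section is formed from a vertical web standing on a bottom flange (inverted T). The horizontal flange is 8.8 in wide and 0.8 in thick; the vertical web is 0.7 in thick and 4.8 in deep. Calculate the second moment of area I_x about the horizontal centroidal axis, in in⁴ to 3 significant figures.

I_x ≈ 24.7 in⁴

Split into non-overlapping primitives; take the origin at the lower-left of the bounding box.
Flange: 8.8 × 0.8, A = 7.04 in², y = 0.4 in, Ī = 0.37547 in⁴.
Web: 0.7 × 4.8, A = 3.36 in², y = 3.2 in, Ī = 6.4512 in⁴.
Centroid: ȳ = ΣA·y / ΣA = 1.3046 in.
Transfer each piece to the horizontal centroidal axis using Ī + A·d² with d = y − 1.3046:
  flange: d = -0.90462 in → contributes +6.1365 in⁴
  web: d = 1.8954 in → contributes +18.522 in⁴
Total I = 24.658 in⁴.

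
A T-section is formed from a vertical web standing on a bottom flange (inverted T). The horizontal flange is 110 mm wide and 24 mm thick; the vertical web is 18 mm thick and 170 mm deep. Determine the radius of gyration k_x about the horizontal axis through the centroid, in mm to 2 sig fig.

k_x ≈ 60 mm

Split into non-overlapping primitives; take the origin at the lower-left of the bounding box.
Flange: 110 × 24, A = 2 640 mm², y = 12 mm, Ī = 126 720 mm⁴.
Web: 18 × 170, A = 3 060 mm², y = 109 mm, Ī = 7 369 500 mm⁴.
Centroid: ȳ = ΣA·y / ΣA = 64.07 mm.
Transfer each piece to the horizontal axis through the centroid using Ī + A·d² with d = y − 64.07:
  flange: d = -52.07 mm → contributes +7 285 525 mm⁴
  web: d = 44.93 mm → contributes +13 545 724 mm⁴
Total I = 20 831 249 mm⁴.
Radius of gyration: k = √(I/A) = √(20 831 249 / 5 700) = 60.45 mm.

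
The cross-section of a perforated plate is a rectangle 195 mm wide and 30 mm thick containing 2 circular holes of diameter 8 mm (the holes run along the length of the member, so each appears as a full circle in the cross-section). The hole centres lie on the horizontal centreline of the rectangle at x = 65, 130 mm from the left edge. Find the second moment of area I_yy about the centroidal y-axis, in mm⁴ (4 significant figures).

Break the section into simple shapes (no overlaps), measuring from the bottom-left corner of the bounding box.
Plate: 195 × 30, A = 5 850 mm², x = 97.5 mm, Ī = 18 537 188 mm⁴.
Hole 1 (subtracted): ⌀8, A = 50.2655 mm², x = 65 mm, Ī = 201.062 mm⁴.
Hole 2 (subtracted): ⌀8, A = 50.2655 mm², x = 130 mm, Ī = 201.062 mm⁴.
By symmetry the centroid is at mid-width, x̄ = 97.5 mm.
Transfer each piece to the centroidal y-axis using Ī + A·d² with d = x − 97.5:
  plate: d = 0 mm → contributes +18 537 188 mm⁴
  hole 1: d = -32.5 mm → contributes −53 294 mm⁴
  hole 2: d = 32.5 mm → contributes −53 294 mm⁴
Total I = 18 430 600 mm⁴.

I_yy ≈ 1.843 × 10⁷ mm⁴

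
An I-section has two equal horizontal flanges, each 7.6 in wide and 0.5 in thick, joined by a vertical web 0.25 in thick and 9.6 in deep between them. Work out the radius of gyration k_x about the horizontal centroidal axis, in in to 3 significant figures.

Treat the section as a set of non-overlapping primitives; coordinates are from the bounding-box lower-left.
Bottom flange: 7.6 × 0.5, A = 3.8 in², y = 0.25 in, Ī = 0.079167 in⁴.
Web: 0.25 × 9.6, A = 2.4 in², y = 5.3 in, Ī = 18.432 in⁴.
Top flange: 7.6 × 0.5, A = 3.8 in², y = 10.35 in, Ī = 0.079167 in⁴.
By symmetry the centroid is at mid-height, ȳ = 5.3 in.
Transfer each piece to the horizontal centroidal axis using Ī + A·d² with d = y − 5.3:
  bottom flange: d = -5.05 in → contributes +96.989 in⁴
  web: d = 0 in → contributes +18.432 in⁴
  top flange: d = 5.05 in → contributes +96.989 in⁴
Total I = 212.41 in⁴.
Radius of gyration: k = √(I/A) = √(212.41 / 10) = 4.6088 in.

k_x ≈ 4.61 in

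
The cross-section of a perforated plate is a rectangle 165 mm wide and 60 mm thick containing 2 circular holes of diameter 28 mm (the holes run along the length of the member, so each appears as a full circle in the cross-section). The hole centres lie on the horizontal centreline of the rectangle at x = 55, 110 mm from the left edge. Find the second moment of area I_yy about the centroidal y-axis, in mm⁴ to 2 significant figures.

Break the section into simple shapes (no overlaps), measuring from the bottom-left corner of the bounding box.
Plate: 165 × 60, A = 9 900 mm², x = 82.5 mm, Ī = 22 460 625 mm⁴.
Hole 1 (subtracted): ⌀28, A = 615.8 mm², x = 55 mm, Ī = 30 172 mm⁴.
Hole 2 (subtracted): ⌀28, A = 615.8 mm², x = 110 mm, Ī = 30 172 mm⁴.
By symmetry the centroid is at mid-width, x̄ = 82.5 mm.
Transfer each piece to the centroidal y-axis using Ī + A·d² with d = x − 82.5:
  plate: d = 0 mm → contributes +22 460 625 mm⁴
  hole 1: d = -27.5 mm → contributes −495 834 mm⁴
  hole 2: d = 27.5 mm → contributes −495 834 mm⁴
Total I = 21 468 956 mm⁴.

I_yy ≈ 2.1 × 10⁷ mm⁴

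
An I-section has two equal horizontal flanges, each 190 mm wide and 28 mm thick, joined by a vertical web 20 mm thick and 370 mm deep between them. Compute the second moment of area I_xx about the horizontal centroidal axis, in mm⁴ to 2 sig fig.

I_xx ≈ 5.1 × 10⁸ mm⁴

Split into non-overlapping primitives; take the origin at the lower-left of the bounding box.
Bottom flange: 190 × 28, A = 5 320 mm², y = 14 mm, Ī = 347 573 mm⁴.
Web: 20 × 370, A = 7 400 mm², y = 213 mm, Ī = 84 421 667 mm⁴.
Top flange: 190 × 28, A = 5 320 mm², y = 412 mm, Ī = 347 573 mm⁴.
By symmetry the centroid is at mid-height, ȳ = 213 mm.
Transfer each piece to the horizontal centroidal axis using Ī + A·d² with d = y − 213:
  bottom flange: d = -199 mm → contributes +211 024 893 mm⁴
  web: d = 0 mm → contributes +84 421 667 mm⁴
  top flange: d = 199 mm → contributes +211 024 893 mm⁴
Total I = 506 471 453 mm⁴.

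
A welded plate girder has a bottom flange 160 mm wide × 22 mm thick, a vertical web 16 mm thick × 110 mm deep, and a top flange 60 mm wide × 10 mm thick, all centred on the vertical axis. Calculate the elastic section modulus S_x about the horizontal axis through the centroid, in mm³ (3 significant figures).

S_x ≈ 1.31 × 10⁵ mm³

Treat the section as a set of non-overlapping primitives; coordinates are from the bounding-box lower-left.
Bottom plate: 160 × 22, A = 3 520 mm², y = 11 mm, Ī = 141 973 mm⁴.
Web plate: 16 × 110, A = 1 760 mm², y = 77 mm, Ī = 1 774 667 mm⁴.
Top plate: 60 × 10, A = 600 mm², y = 137 mm, Ī = 5 000 mm⁴.
Centroid: ȳ = ΣA·y / ΣA = 43.612 mm.
Transfer each piece to the horizontal axis through the centroid using Ī + A·d² with d = y − 43.612:
  bottom plate: d = -32.612 mm → contributes +3 885 699 mm⁴
  web plate: d = 33.388 mm → contributes +3 736 613 mm⁴
  top plate: d = 93.388 mm → contributes +5 237 764 mm⁴
Total I = 12 860 076 mm⁴.
Extreme fibre distance c = 98.388 mm; S = I/c = 130 708 mm³.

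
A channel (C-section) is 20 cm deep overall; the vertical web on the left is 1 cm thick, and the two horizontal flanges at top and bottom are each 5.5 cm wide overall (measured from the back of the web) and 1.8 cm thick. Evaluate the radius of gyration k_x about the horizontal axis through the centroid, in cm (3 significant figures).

Split into non-overlapping primitives; take the origin at the lower-left of the bounding box.
Web: 1 × 20, A = 20 cm², y = 10 cm, Ī = 666.67 cm⁴.
Top flange (beyond web): 4.5 × 1.8, A = 8.1 cm², y = 19.1 cm, Ī = 2.187 cm⁴.
Bottom flange (beyond web): 4.5 × 1.8, A = 8.1 cm², y = 0.9 cm, Ī = 2.187 cm⁴.
By symmetry the centroid is at mid-height, ȳ = 10 cm.
Transfer each piece to the horizontal axis through the centroid using Ī + A·d² with d = y − 10:
  web: d = 0 cm → contributes +666.67 cm⁴
  top flange (beyond web): d = 9.1 cm → contributes +672.95 cm⁴
  bottom flange (beyond web): d = -9.1 cm → contributes +672.95 cm⁴
Total I = 2012.6 cm⁴.
Radius of gyration: k = √(I/A) = √(2012.6 / 36.2) = 7.4562 cm.

k_x ≈ 7.46 cm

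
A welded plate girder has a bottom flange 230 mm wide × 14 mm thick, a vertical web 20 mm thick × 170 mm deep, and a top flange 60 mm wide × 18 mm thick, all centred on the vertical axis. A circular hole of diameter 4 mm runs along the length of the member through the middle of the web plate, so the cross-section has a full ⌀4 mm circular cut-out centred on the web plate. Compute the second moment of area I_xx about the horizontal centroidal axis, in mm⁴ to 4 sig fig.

I_xx ≈ 4.013 × 10⁷ mm⁴

Decompose the section into non-overlapping parts with the origin at the bottom-left of its bounding rectangle.
Bottom plate: 230 × 14, A = 3 220 mm², y = 7 mm, Ī = 52593.3 mm⁴.
Web plate: 20 × 170, A = 3 400 mm², y = 99 mm, Ī = 8 188 333 mm⁴.
Top plate: 60 × 18, A = 1 080 mm², y = 193 mm, Ī = 29 160 mm⁴.
Hole (subtracted): ⌀4, A = 12.5664 mm², y = 99 mm, Ī = 12.5664 mm⁴.
Centroid: ȳ = ΣA·y / ΣA = 73.6704 mm.
Transfer each piece to the horizontal centroidal axis using Ī + A·d² with d = y − 73.6704:
  bottom plate: d = -66.6704 mm → contributes +14 365 286 mm⁴
  web plate: d = 25.3296 mm → contributes +10 369 743 mm⁴
  top plate: d = 119.33 mm → contributes +15 407 890 mm⁴
  hole: d = 25.3296 mm → contributes −8075.04 mm⁴
Total I = 40 134 845 mm⁴.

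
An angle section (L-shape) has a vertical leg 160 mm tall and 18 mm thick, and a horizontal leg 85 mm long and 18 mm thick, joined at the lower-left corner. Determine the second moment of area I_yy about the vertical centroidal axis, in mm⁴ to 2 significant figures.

I_yy ≈ 2.1 × 10⁶ mm⁴

Split into non-overlapping primitives; take the origin at the lower-left of the bounding box.
Vertical leg: 18 × 160, A = 2 880 mm², x = 9 mm, Ī = 77 760 mm⁴.
Horizontal leg (remainder): 67 × 18, A = 1 206 mm², x = 51.5 mm, Ī = 451 145 mm⁴.
Centroid: x̄ = ΣA·x / ΣA = 21.54 mm.
Transfer each piece to the vertical centroidal axis using Ī + A·d² with d = x − 21.54:
  vertical leg: d = -12.54 mm → contributes +530 937 mm⁴
  horizontal leg (remainder): d = 29.96 mm → contributes +1 533 359 mm⁴
Total I = 2 064 297 mm⁴.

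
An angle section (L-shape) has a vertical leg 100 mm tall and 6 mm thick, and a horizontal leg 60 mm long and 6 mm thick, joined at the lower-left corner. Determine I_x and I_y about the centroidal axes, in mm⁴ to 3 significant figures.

I_x ≈ 9.66 × 10⁵ mm⁴, I_y ≈ 2.70 × 10⁵ mm⁴

Decompose the section into non-overlapping parts with the origin at the bottom-left of its bounding rectangle.
Vertical leg: 6 × 100, A = 600 mm², y = 50 mm, Ī = 500 000 mm⁴.
Horizontal leg (remainder): 54 × 6, A = 324 mm², y = 3 mm, Ī = 972 mm⁴.
Centroid: ȳ = ΣA·y / ΣA = 33.519 mm.
Transfer each piece to the centroidal x-axis using Ī + A·d² with d = y − 33.519:
  vertical leg: d = 16.481 mm → contributes +662 965 mm⁴
  horizontal leg (remainder): d = -30.519 mm → contributes +302 758 mm⁴
Total I = 965 723 mm⁴.
For the y-axis: x̄ = 13.519 mm.
Repeating about the centroidal y-axis gives I_y = 269 883 mm⁴.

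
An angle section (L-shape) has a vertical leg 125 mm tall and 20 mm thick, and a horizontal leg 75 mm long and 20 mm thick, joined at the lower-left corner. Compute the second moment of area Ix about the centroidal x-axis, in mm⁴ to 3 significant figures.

Ix ≈ 5.40 × 10⁶ mm⁴

Decompose the section into non-overlapping parts with the origin at the bottom-left of its bounding rectangle.
Vertical leg: 20 × 125, A = 2 500 mm², y = 62.5 mm, Ī = 3 255 208 mm⁴.
Horizontal leg (remainder): 55 × 20, A = 1 100 mm², y = 10 mm, Ī = 36 667 mm⁴.
Centroid: ȳ = ΣA·y / ΣA = 46.458 mm.
Transfer each piece to the centroidal x-axis using Ī + A·d² with d = y − 46.458:
  vertical leg: d = 16.042 mm → contributes +3 898 546 mm⁴
  horizontal leg (remainder): d = -36.458 mm → contributes +1 498 798 mm⁴
Total I = 5 397 344 mm⁴.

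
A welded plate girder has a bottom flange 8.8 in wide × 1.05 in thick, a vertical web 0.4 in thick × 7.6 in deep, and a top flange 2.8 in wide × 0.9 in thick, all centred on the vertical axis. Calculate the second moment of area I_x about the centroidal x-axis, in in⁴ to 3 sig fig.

I_x ≈ 176 in⁴

Split into non-overlapping primitives; take the origin at the lower-left of the bounding box.
Bottom plate: 8.8 × 1.05, A = 9.24 in², y = 0.525 in, Ī = 0.84893 in⁴.
Web plate: 0.4 × 7.6, A = 3.04 in², y = 4.85 in, Ī = 14.633 in⁴.
Top plate: 2.8 × 0.9, A = 2.52 in², y = 9.1 in, Ī = 0.1701 in⁴.
Centroid: ȳ = ΣA·y / ΣA = 2.8734 in.
Transfer each piece to the centroidal x-axis using Ī + A·d² with d = y − 2.8734:
  bottom plate: d = -2.3484 in → contributes +51.809 in⁴
  web plate: d = 1.9766 in → contributes +26.509 in⁴
  top plate: d = 6.2266 in → contributes +97.87 in⁴
Total I = 176.19 in⁴.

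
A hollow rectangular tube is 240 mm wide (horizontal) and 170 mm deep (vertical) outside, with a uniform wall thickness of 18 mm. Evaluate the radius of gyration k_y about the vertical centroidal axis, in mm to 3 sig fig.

k_y ≈ 86.6 mm

Decompose the section into non-overlapping parts with the origin at the bottom-left of its bounding rectangle.
Outer rectangle: 240 × 170, A = 40 800 mm², x = 120 mm, Ī = 195 840 000 mm⁴.
Inner void (subtracted): 204 × 134, A = 27 336 mm², x = 120 mm, Ī = 94 801 248 mm⁴.
By symmetry the centroid is at mid-width, x̄ = 120 mm.
All pieces are centred on the vertical centroidal axis, so I = ΣĪ (holes subtracted) = 101 038 752 mm⁴.
Radius of gyration: k = √(I/A) = √(101 038 752 / 13 464) = 86.628 mm.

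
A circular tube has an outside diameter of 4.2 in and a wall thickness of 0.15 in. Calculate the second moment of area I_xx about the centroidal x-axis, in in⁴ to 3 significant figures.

I_xx ≈ 3.92 in⁴

Break the section into simple shapes (no overlaps), measuring from the bottom-left corner of the bounding box.
Outer circle: ⌀4.2, A = 13.854 in², y = 2.1 in, Ī = 15.275 in⁴.
Bore (subtracted): ⌀3.9, A = 11.946 in², y = 2.1 in, Ī = 11.356 in⁴.
By symmetry the centroid is at mid-height, ȳ = 2.1 in.
All pieces are centred on the centroidal x-axis, so I = ΣĪ (holes subtracted) = 3.9184 in⁴.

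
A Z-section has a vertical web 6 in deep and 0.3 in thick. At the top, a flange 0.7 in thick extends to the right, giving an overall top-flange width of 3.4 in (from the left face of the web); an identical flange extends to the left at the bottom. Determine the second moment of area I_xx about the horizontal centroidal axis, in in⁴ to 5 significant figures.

Treat the section as a set of non-overlapping primitives; coordinates are from the bounding-box lower-left.
Web: 0.3 × 6, A = 1.8 in², y = 3 in, Ī = 5.4 in⁴.
Top flange (beyond web): 3.1 × 0.7, A = 2.17 in², y = 5.65 in, Ī = 0.08860833 in⁴.
Bottom flange (beyond web): 3.1 × 0.7, A = 2.17 in², y = 0.35 in, Ī = 0.08860833 in⁴.
Centroid: ȳ = ΣA·y / ΣA = 3 in.
Transfer each piece to the horizontal centroidal axis using Ī + A·d² with d = y − 3:
  web: d = 0 in → contributes +5.4 in⁴
  top flange (beyond web): d = 2.65 in → contributes +15.32743 in⁴
  bottom flange (beyond web): d = -2.65 in → contributes +15.32743 in⁴
Total I = 36.05487 in⁴.

I_xx ≈ 36.055 in⁴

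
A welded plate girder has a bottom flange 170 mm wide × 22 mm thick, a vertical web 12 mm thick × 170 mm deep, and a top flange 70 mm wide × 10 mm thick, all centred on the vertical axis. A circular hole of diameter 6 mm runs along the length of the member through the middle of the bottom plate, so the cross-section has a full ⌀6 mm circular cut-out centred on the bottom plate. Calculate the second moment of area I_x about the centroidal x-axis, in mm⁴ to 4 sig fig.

Treat the section as a set of non-overlapping primitives; coordinates are from the bounding-box lower-left.
Bottom plate: 170 × 22, A = 3 740 mm², y = 11 mm, Ī = 150 847 mm⁴.
Web plate: 12 × 170, A = 2 040 mm², y = 107 mm, Ī = 4 913 000 mm⁴.
Top plate: 70 × 10, A = 700 mm², y = 197 mm, Ī = 5833.33 mm⁴.
Hole (subtracted): ⌀6, A = 28.2743 mm², y = 11 mm, Ī = 63.6173 mm⁴.
Centroid: ȳ = ΣA·y / ΣA = 61.5353 mm.
Transfer each piece to the centroidal x-axis using Ī + A·d² with d = y − 61.5353:
  bottom plate: d = -50.5353 mm → contributes +9 702 127 mm⁴
  web plate: d = 45.4647 mm → contributes +9 129 756 mm⁴
  top plate: d = 135.465 mm → contributes +12 851 310 mm⁴
  hole: d = -50.5353 mm → contributes −72271.1 mm⁴
Total I = 31 610 922 mm⁴.

I_x ≈ 3.161 × 10⁷ mm⁴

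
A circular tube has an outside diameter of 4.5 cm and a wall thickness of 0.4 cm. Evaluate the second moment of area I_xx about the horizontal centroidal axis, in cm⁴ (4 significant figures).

Break the section into simple shapes (no overlaps), measuring from the bottom-left corner of the bounding box.
Outer circle: ⌀4.5, A = 15.9043 cm², y = 2.25 cm, Ī = 20.1289 cm⁴.
Bore (subtracted): ⌀3.7, A = 10.7521 cm², y = 2.25 cm, Ī = 9.19977 cm⁴.
By symmetry the centroid is at mid-height, ȳ = 2.25 cm.
All pieces are centred on the horizontal centroidal axis, so I = ΣĪ (holes subtracted) = 10.9291 cm⁴.

I_xx ≈ 10.93 cm⁴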